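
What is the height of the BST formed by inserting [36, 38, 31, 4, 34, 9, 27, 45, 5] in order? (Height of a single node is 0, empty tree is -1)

Insertion order: [36, 38, 31, 4, 34, 9, 27, 45, 5]
Tree (level-order array): [36, 31, 38, 4, 34, None, 45, None, 9, None, None, None, None, 5, 27]
Compute height bottom-up (empty subtree = -1):
  height(5) = 1 + max(-1, -1) = 0
  height(27) = 1 + max(-1, -1) = 0
  height(9) = 1 + max(0, 0) = 1
  height(4) = 1 + max(-1, 1) = 2
  height(34) = 1 + max(-1, -1) = 0
  height(31) = 1 + max(2, 0) = 3
  height(45) = 1 + max(-1, -1) = 0
  height(38) = 1 + max(-1, 0) = 1
  height(36) = 1 + max(3, 1) = 4
Height = 4


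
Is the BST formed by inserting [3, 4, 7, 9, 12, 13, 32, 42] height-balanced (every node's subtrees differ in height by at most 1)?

Tree (level-order array): [3, None, 4, None, 7, None, 9, None, 12, None, 13, None, 32, None, 42]
Definition: a tree is height-balanced if, at every node, |h(left) - h(right)| <= 1 (empty subtree has height -1).
Bottom-up per-node check:
  node 42: h_left=-1, h_right=-1, diff=0 [OK], height=0
  node 32: h_left=-1, h_right=0, diff=1 [OK], height=1
  node 13: h_left=-1, h_right=1, diff=2 [FAIL (|-1-1|=2 > 1)], height=2
  node 12: h_left=-1, h_right=2, diff=3 [FAIL (|-1-2|=3 > 1)], height=3
  node 9: h_left=-1, h_right=3, diff=4 [FAIL (|-1-3|=4 > 1)], height=4
  node 7: h_left=-1, h_right=4, diff=5 [FAIL (|-1-4|=5 > 1)], height=5
  node 4: h_left=-1, h_right=5, diff=6 [FAIL (|-1-5|=6 > 1)], height=6
  node 3: h_left=-1, h_right=6, diff=7 [FAIL (|-1-6|=7 > 1)], height=7
Node 13 violates the condition: |-1 - 1| = 2 > 1.
Result: Not balanced


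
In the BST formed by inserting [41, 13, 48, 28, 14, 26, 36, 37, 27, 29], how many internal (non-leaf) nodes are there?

Tree built from: [41, 13, 48, 28, 14, 26, 36, 37, 27, 29]
Tree (level-order array): [41, 13, 48, None, 28, None, None, 14, 36, None, 26, 29, 37, None, 27]
Rule: An internal node has at least one child.
Per-node child counts:
  node 41: 2 child(ren)
  node 13: 1 child(ren)
  node 28: 2 child(ren)
  node 14: 1 child(ren)
  node 26: 1 child(ren)
  node 27: 0 child(ren)
  node 36: 2 child(ren)
  node 29: 0 child(ren)
  node 37: 0 child(ren)
  node 48: 0 child(ren)
Matching nodes: [41, 13, 28, 14, 26, 36]
Count of internal (non-leaf) nodes: 6


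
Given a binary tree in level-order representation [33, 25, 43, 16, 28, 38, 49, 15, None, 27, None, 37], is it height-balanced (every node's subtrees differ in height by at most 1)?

Tree (level-order array): [33, 25, 43, 16, 28, 38, 49, 15, None, 27, None, 37]
Definition: a tree is height-balanced if, at every node, |h(left) - h(right)| <= 1 (empty subtree has height -1).
Bottom-up per-node check:
  node 15: h_left=-1, h_right=-1, diff=0 [OK], height=0
  node 16: h_left=0, h_right=-1, diff=1 [OK], height=1
  node 27: h_left=-1, h_right=-1, diff=0 [OK], height=0
  node 28: h_left=0, h_right=-1, diff=1 [OK], height=1
  node 25: h_left=1, h_right=1, diff=0 [OK], height=2
  node 37: h_left=-1, h_right=-1, diff=0 [OK], height=0
  node 38: h_left=0, h_right=-1, diff=1 [OK], height=1
  node 49: h_left=-1, h_right=-1, diff=0 [OK], height=0
  node 43: h_left=1, h_right=0, diff=1 [OK], height=2
  node 33: h_left=2, h_right=2, diff=0 [OK], height=3
All nodes satisfy the balance condition.
Result: Balanced


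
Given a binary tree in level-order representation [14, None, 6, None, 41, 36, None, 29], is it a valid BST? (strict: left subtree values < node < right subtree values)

Level-order array: [14, None, 6, None, 41, 36, None, 29]
Validate using subtree bounds (lo, hi): at each node, require lo < value < hi,
then recurse left with hi=value and right with lo=value.
Preorder trace (stopping at first violation):
  at node 14 with bounds (-inf, +inf): OK
  at node 6 with bounds (14, +inf): VIOLATION
Node 6 violates its bound: not (14 < 6 < +inf).
Result: Not a valid BST


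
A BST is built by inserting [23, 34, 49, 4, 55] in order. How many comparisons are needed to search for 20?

Search path for 20: 23 -> 4
Found: False
Comparisons: 2


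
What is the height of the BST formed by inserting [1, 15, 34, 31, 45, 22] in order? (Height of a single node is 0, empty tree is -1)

Insertion order: [1, 15, 34, 31, 45, 22]
Tree (level-order array): [1, None, 15, None, 34, 31, 45, 22]
Compute height bottom-up (empty subtree = -1):
  height(22) = 1 + max(-1, -1) = 0
  height(31) = 1 + max(0, -1) = 1
  height(45) = 1 + max(-1, -1) = 0
  height(34) = 1 + max(1, 0) = 2
  height(15) = 1 + max(-1, 2) = 3
  height(1) = 1 + max(-1, 3) = 4
Height = 4


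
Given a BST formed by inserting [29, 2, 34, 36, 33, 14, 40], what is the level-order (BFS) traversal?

Tree insertion order: [29, 2, 34, 36, 33, 14, 40]
Tree (level-order array): [29, 2, 34, None, 14, 33, 36, None, None, None, None, None, 40]
BFS from the root, enqueuing left then right child of each popped node:
  queue [29] -> pop 29, enqueue [2, 34], visited so far: [29]
  queue [2, 34] -> pop 2, enqueue [14], visited so far: [29, 2]
  queue [34, 14] -> pop 34, enqueue [33, 36], visited so far: [29, 2, 34]
  queue [14, 33, 36] -> pop 14, enqueue [none], visited so far: [29, 2, 34, 14]
  queue [33, 36] -> pop 33, enqueue [none], visited so far: [29, 2, 34, 14, 33]
  queue [36] -> pop 36, enqueue [40], visited so far: [29, 2, 34, 14, 33, 36]
  queue [40] -> pop 40, enqueue [none], visited so far: [29, 2, 34, 14, 33, 36, 40]
Result: [29, 2, 34, 14, 33, 36, 40]


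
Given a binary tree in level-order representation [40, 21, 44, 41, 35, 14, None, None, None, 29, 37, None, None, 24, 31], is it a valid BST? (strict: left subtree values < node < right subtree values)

Level-order array: [40, 21, 44, 41, 35, 14, None, None, None, 29, 37, None, None, 24, 31]
Validate using subtree bounds (lo, hi): at each node, require lo < value < hi,
then recurse left with hi=value and right with lo=value.
Preorder trace (stopping at first violation):
  at node 40 with bounds (-inf, +inf): OK
  at node 21 with bounds (-inf, 40): OK
  at node 41 with bounds (-inf, 21): VIOLATION
Node 41 violates its bound: not (-inf < 41 < 21).
Result: Not a valid BST


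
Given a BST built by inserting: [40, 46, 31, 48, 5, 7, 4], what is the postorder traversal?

Tree insertion order: [40, 46, 31, 48, 5, 7, 4]
Tree (level-order array): [40, 31, 46, 5, None, None, 48, 4, 7]
Postorder traversal: [4, 7, 5, 31, 48, 46, 40]


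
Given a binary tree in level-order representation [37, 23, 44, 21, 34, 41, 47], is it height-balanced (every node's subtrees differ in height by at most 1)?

Tree (level-order array): [37, 23, 44, 21, 34, 41, 47]
Definition: a tree is height-balanced if, at every node, |h(left) - h(right)| <= 1 (empty subtree has height -1).
Bottom-up per-node check:
  node 21: h_left=-1, h_right=-1, diff=0 [OK], height=0
  node 34: h_left=-1, h_right=-1, diff=0 [OK], height=0
  node 23: h_left=0, h_right=0, diff=0 [OK], height=1
  node 41: h_left=-1, h_right=-1, diff=0 [OK], height=0
  node 47: h_left=-1, h_right=-1, diff=0 [OK], height=0
  node 44: h_left=0, h_right=0, diff=0 [OK], height=1
  node 37: h_left=1, h_right=1, diff=0 [OK], height=2
All nodes satisfy the balance condition.
Result: Balanced


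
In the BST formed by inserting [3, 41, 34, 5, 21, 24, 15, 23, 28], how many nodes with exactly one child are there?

Tree built from: [3, 41, 34, 5, 21, 24, 15, 23, 28]
Tree (level-order array): [3, None, 41, 34, None, 5, None, None, 21, 15, 24, None, None, 23, 28]
Rule: These are nodes with exactly 1 non-null child.
Per-node child counts:
  node 3: 1 child(ren)
  node 41: 1 child(ren)
  node 34: 1 child(ren)
  node 5: 1 child(ren)
  node 21: 2 child(ren)
  node 15: 0 child(ren)
  node 24: 2 child(ren)
  node 23: 0 child(ren)
  node 28: 0 child(ren)
Matching nodes: [3, 41, 34, 5]
Count of nodes with exactly one child: 4


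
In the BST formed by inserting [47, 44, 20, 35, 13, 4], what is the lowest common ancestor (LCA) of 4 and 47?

Tree insertion order: [47, 44, 20, 35, 13, 4]
Tree (level-order array): [47, 44, None, 20, None, 13, 35, 4]
In a BST, the LCA of p=4, q=47 is the first node v on the
root-to-leaf path with p <= v <= q (go left if both < v, right if both > v).
Walk from root:
  at 47: 4 <= 47 <= 47, this is the LCA
LCA = 47


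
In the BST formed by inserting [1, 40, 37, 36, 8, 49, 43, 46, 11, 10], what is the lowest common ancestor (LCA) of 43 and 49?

Tree insertion order: [1, 40, 37, 36, 8, 49, 43, 46, 11, 10]
Tree (level-order array): [1, None, 40, 37, 49, 36, None, 43, None, 8, None, None, 46, None, 11, None, None, 10]
In a BST, the LCA of p=43, q=49 is the first node v on the
root-to-leaf path with p <= v <= q (go left if both < v, right if both > v).
Walk from root:
  at 1: both 43 and 49 > 1, go right
  at 40: both 43 and 49 > 40, go right
  at 49: 43 <= 49 <= 49, this is the LCA
LCA = 49


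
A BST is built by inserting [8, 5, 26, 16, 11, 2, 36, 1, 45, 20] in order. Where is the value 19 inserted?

Starting tree (level order): [8, 5, 26, 2, None, 16, 36, 1, None, 11, 20, None, 45]
Insertion path: 8 -> 26 -> 16 -> 20
Result: insert 19 as left child of 20
Final tree (level order): [8, 5, 26, 2, None, 16, 36, 1, None, 11, 20, None, 45, None, None, None, None, 19]


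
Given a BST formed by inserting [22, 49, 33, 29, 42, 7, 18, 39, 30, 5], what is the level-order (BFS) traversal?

Tree insertion order: [22, 49, 33, 29, 42, 7, 18, 39, 30, 5]
Tree (level-order array): [22, 7, 49, 5, 18, 33, None, None, None, None, None, 29, 42, None, 30, 39]
BFS from the root, enqueuing left then right child of each popped node:
  queue [22] -> pop 22, enqueue [7, 49], visited so far: [22]
  queue [7, 49] -> pop 7, enqueue [5, 18], visited so far: [22, 7]
  queue [49, 5, 18] -> pop 49, enqueue [33], visited so far: [22, 7, 49]
  queue [5, 18, 33] -> pop 5, enqueue [none], visited so far: [22, 7, 49, 5]
  queue [18, 33] -> pop 18, enqueue [none], visited so far: [22, 7, 49, 5, 18]
  queue [33] -> pop 33, enqueue [29, 42], visited so far: [22, 7, 49, 5, 18, 33]
  queue [29, 42] -> pop 29, enqueue [30], visited so far: [22, 7, 49, 5, 18, 33, 29]
  queue [42, 30] -> pop 42, enqueue [39], visited so far: [22, 7, 49, 5, 18, 33, 29, 42]
  queue [30, 39] -> pop 30, enqueue [none], visited so far: [22, 7, 49, 5, 18, 33, 29, 42, 30]
  queue [39] -> pop 39, enqueue [none], visited so far: [22, 7, 49, 5, 18, 33, 29, 42, 30, 39]
Result: [22, 7, 49, 5, 18, 33, 29, 42, 30, 39]


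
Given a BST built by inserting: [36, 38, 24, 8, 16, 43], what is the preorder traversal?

Tree insertion order: [36, 38, 24, 8, 16, 43]
Tree (level-order array): [36, 24, 38, 8, None, None, 43, None, 16]
Preorder traversal: [36, 24, 8, 16, 38, 43]


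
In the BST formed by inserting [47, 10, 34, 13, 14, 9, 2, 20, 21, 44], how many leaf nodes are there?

Tree built from: [47, 10, 34, 13, 14, 9, 2, 20, 21, 44]
Tree (level-order array): [47, 10, None, 9, 34, 2, None, 13, 44, None, None, None, 14, None, None, None, 20, None, 21]
Rule: A leaf has 0 children.
Per-node child counts:
  node 47: 1 child(ren)
  node 10: 2 child(ren)
  node 9: 1 child(ren)
  node 2: 0 child(ren)
  node 34: 2 child(ren)
  node 13: 1 child(ren)
  node 14: 1 child(ren)
  node 20: 1 child(ren)
  node 21: 0 child(ren)
  node 44: 0 child(ren)
Matching nodes: [2, 21, 44]
Count of leaf nodes: 3


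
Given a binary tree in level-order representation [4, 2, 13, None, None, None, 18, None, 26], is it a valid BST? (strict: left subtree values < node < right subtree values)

Level-order array: [4, 2, 13, None, None, None, 18, None, 26]
Validate using subtree bounds (lo, hi): at each node, require lo < value < hi,
then recurse left with hi=value and right with lo=value.
Preorder trace (stopping at first violation):
  at node 4 with bounds (-inf, +inf): OK
  at node 2 with bounds (-inf, 4): OK
  at node 13 with bounds (4, +inf): OK
  at node 18 with bounds (13, +inf): OK
  at node 26 with bounds (18, +inf): OK
No violation found at any node.
Result: Valid BST


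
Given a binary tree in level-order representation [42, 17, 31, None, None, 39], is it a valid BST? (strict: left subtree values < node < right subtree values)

Level-order array: [42, 17, 31, None, None, 39]
Validate using subtree bounds (lo, hi): at each node, require lo < value < hi,
then recurse left with hi=value and right with lo=value.
Preorder trace (stopping at first violation):
  at node 42 with bounds (-inf, +inf): OK
  at node 17 with bounds (-inf, 42): OK
  at node 31 with bounds (42, +inf): VIOLATION
Node 31 violates its bound: not (42 < 31 < +inf).
Result: Not a valid BST


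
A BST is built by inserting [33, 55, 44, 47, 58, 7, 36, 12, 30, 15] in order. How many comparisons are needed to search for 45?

Search path for 45: 33 -> 55 -> 44 -> 47
Found: False
Comparisons: 4


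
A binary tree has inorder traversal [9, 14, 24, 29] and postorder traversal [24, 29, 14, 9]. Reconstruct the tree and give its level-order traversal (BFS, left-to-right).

Inorder:   [9, 14, 24, 29]
Postorder: [24, 29, 14, 9]
Algorithm: postorder visits root last, so walk postorder right-to-left;
each value is the root of the current inorder slice — split it at that
value, recurse on the right subtree first, then the left.
Recursive splits:
  root=9; inorder splits into left=[], right=[14, 24, 29]
  root=14; inorder splits into left=[], right=[24, 29]
  root=29; inorder splits into left=[24], right=[]
  root=24; inorder splits into left=[], right=[]
Reconstructed level-order: [9, 14, 29, 24]


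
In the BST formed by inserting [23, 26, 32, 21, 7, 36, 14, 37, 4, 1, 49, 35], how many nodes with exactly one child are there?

Tree built from: [23, 26, 32, 21, 7, 36, 14, 37, 4, 1, 49, 35]
Tree (level-order array): [23, 21, 26, 7, None, None, 32, 4, 14, None, 36, 1, None, None, None, 35, 37, None, None, None, None, None, 49]
Rule: These are nodes with exactly 1 non-null child.
Per-node child counts:
  node 23: 2 child(ren)
  node 21: 1 child(ren)
  node 7: 2 child(ren)
  node 4: 1 child(ren)
  node 1: 0 child(ren)
  node 14: 0 child(ren)
  node 26: 1 child(ren)
  node 32: 1 child(ren)
  node 36: 2 child(ren)
  node 35: 0 child(ren)
  node 37: 1 child(ren)
  node 49: 0 child(ren)
Matching nodes: [21, 4, 26, 32, 37]
Count of nodes with exactly one child: 5


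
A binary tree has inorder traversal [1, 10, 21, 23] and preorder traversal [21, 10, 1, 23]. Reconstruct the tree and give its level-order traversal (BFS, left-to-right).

Inorder:  [1, 10, 21, 23]
Preorder: [21, 10, 1, 23]
Algorithm: preorder visits root first, so consume preorder in order;
for each root, split the current inorder slice at that value into
left-subtree inorder and right-subtree inorder, then recurse.
Recursive splits:
  root=21; inorder splits into left=[1, 10], right=[23]
  root=10; inorder splits into left=[1], right=[]
  root=1; inorder splits into left=[], right=[]
  root=23; inorder splits into left=[], right=[]
Reconstructed level-order: [21, 10, 23, 1]


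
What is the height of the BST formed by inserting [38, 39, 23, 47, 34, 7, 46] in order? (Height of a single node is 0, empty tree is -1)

Insertion order: [38, 39, 23, 47, 34, 7, 46]
Tree (level-order array): [38, 23, 39, 7, 34, None, 47, None, None, None, None, 46]
Compute height bottom-up (empty subtree = -1):
  height(7) = 1 + max(-1, -1) = 0
  height(34) = 1 + max(-1, -1) = 0
  height(23) = 1 + max(0, 0) = 1
  height(46) = 1 + max(-1, -1) = 0
  height(47) = 1 + max(0, -1) = 1
  height(39) = 1 + max(-1, 1) = 2
  height(38) = 1 + max(1, 2) = 3
Height = 3


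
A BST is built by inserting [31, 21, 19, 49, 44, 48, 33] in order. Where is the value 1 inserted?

Starting tree (level order): [31, 21, 49, 19, None, 44, None, None, None, 33, 48]
Insertion path: 31 -> 21 -> 19
Result: insert 1 as left child of 19
Final tree (level order): [31, 21, 49, 19, None, 44, None, 1, None, 33, 48]


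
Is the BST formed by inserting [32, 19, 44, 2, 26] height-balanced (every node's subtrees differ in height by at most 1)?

Tree (level-order array): [32, 19, 44, 2, 26]
Definition: a tree is height-balanced if, at every node, |h(left) - h(right)| <= 1 (empty subtree has height -1).
Bottom-up per-node check:
  node 2: h_left=-1, h_right=-1, diff=0 [OK], height=0
  node 26: h_left=-1, h_right=-1, diff=0 [OK], height=0
  node 19: h_left=0, h_right=0, diff=0 [OK], height=1
  node 44: h_left=-1, h_right=-1, diff=0 [OK], height=0
  node 32: h_left=1, h_right=0, diff=1 [OK], height=2
All nodes satisfy the balance condition.
Result: Balanced


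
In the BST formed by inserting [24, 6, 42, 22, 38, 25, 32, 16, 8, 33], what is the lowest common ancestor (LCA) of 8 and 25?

Tree insertion order: [24, 6, 42, 22, 38, 25, 32, 16, 8, 33]
Tree (level-order array): [24, 6, 42, None, 22, 38, None, 16, None, 25, None, 8, None, None, 32, None, None, None, 33]
In a BST, the LCA of p=8, q=25 is the first node v on the
root-to-leaf path with p <= v <= q (go left if both < v, right if both > v).
Walk from root:
  at 24: 8 <= 24 <= 25, this is the LCA
LCA = 24


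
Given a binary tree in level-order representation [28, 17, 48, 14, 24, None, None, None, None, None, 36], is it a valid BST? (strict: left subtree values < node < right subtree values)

Level-order array: [28, 17, 48, 14, 24, None, None, None, None, None, 36]
Validate using subtree bounds (lo, hi): at each node, require lo < value < hi,
then recurse left with hi=value and right with lo=value.
Preorder trace (stopping at first violation):
  at node 28 with bounds (-inf, +inf): OK
  at node 17 with bounds (-inf, 28): OK
  at node 14 with bounds (-inf, 17): OK
  at node 24 with bounds (17, 28): OK
  at node 36 with bounds (24, 28): VIOLATION
Node 36 violates its bound: not (24 < 36 < 28).
Result: Not a valid BST


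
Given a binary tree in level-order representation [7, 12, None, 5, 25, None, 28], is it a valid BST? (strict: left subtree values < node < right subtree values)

Level-order array: [7, 12, None, 5, 25, None, 28]
Validate using subtree bounds (lo, hi): at each node, require lo < value < hi,
then recurse left with hi=value and right with lo=value.
Preorder trace (stopping at first violation):
  at node 7 with bounds (-inf, +inf): OK
  at node 12 with bounds (-inf, 7): VIOLATION
Node 12 violates its bound: not (-inf < 12 < 7).
Result: Not a valid BST


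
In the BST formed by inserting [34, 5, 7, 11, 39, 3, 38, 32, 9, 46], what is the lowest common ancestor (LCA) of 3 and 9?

Tree insertion order: [34, 5, 7, 11, 39, 3, 38, 32, 9, 46]
Tree (level-order array): [34, 5, 39, 3, 7, 38, 46, None, None, None, 11, None, None, None, None, 9, 32]
In a BST, the LCA of p=3, q=9 is the first node v on the
root-to-leaf path with p <= v <= q (go left if both < v, right if both > v).
Walk from root:
  at 34: both 3 and 9 < 34, go left
  at 5: 3 <= 5 <= 9, this is the LCA
LCA = 5


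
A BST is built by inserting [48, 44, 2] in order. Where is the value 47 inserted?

Starting tree (level order): [48, 44, None, 2]
Insertion path: 48 -> 44
Result: insert 47 as right child of 44
Final tree (level order): [48, 44, None, 2, 47]


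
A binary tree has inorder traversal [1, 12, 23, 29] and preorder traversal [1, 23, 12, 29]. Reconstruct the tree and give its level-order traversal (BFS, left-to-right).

Inorder:  [1, 12, 23, 29]
Preorder: [1, 23, 12, 29]
Algorithm: preorder visits root first, so consume preorder in order;
for each root, split the current inorder slice at that value into
left-subtree inorder and right-subtree inorder, then recurse.
Recursive splits:
  root=1; inorder splits into left=[], right=[12, 23, 29]
  root=23; inorder splits into left=[12], right=[29]
  root=12; inorder splits into left=[], right=[]
  root=29; inorder splits into left=[], right=[]
Reconstructed level-order: [1, 23, 12, 29]


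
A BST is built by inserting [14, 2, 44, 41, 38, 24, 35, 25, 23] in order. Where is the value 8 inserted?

Starting tree (level order): [14, 2, 44, None, None, 41, None, 38, None, 24, None, 23, 35, None, None, 25]
Insertion path: 14 -> 2
Result: insert 8 as right child of 2
Final tree (level order): [14, 2, 44, None, 8, 41, None, None, None, 38, None, 24, None, 23, 35, None, None, 25]


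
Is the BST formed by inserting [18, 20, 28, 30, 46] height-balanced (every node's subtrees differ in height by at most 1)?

Tree (level-order array): [18, None, 20, None, 28, None, 30, None, 46]
Definition: a tree is height-balanced if, at every node, |h(left) - h(right)| <= 1 (empty subtree has height -1).
Bottom-up per-node check:
  node 46: h_left=-1, h_right=-1, diff=0 [OK], height=0
  node 30: h_left=-1, h_right=0, diff=1 [OK], height=1
  node 28: h_left=-1, h_right=1, diff=2 [FAIL (|-1-1|=2 > 1)], height=2
  node 20: h_left=-1, h_right=2, diff=3 [FAIL (|-1-2|=3 > 1)], height=3
  node 18: h_left=-1, h_right=3, diff=4 [FAIL (|-1-3|=4 > 1)], height=4
Node 28 violates the condition: |-1 - 1| = 2 > 1.
Result: Not balanced


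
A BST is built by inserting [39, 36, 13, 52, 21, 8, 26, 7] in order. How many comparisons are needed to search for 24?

Search path for 24: 39 -> 36 -> 13 -> 21 -> 26
Found: False
Comparisons: 5


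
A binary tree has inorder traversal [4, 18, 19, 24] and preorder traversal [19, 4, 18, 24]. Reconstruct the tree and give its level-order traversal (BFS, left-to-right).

Inorder:  [4, 18, 19, 24]
Preorder: [19, 4, 18, 24]
Algorithm: preorder visits root first, so consume preorder in order;
for each root, split the current inorder slice at that value into
left-subtree inorder and right-subtree inorder, then recurse.
Recursive splits:
  root=19; inorder splits into left=[4, 18], right=[24]
  root=4; inorder splits into left=[], right=[18]
  root=18; inorder splits into left=[], right=[]
  root=24; inorder splits into left=[], right=[]
Reconstructed level-order: [19, 4, 24, 18]


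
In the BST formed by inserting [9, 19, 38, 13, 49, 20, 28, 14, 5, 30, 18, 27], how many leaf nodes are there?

Tree built from: [9, 19, 38, 13, 49, 20, 28, 14, 5, 30, 18, 27]
Tree (level-order array): [9, 5, 19, None, None, 13, 38, None, 14, 20, 49, None, 18, None, 28, None, None, None, None, 27, 30]
Rule: A leaf has 0 children.
Per-node child counts:
  node 9: 2 child(ren)
  node 5: 0 child(ren)
  node 19: 2 child(ren)
  node 13: 1 child(ren)
  node 14: 1 child(ren)
  node 18: 0 child(ren)
  node 38: 2 child(ren)
  node 20: 1 child(ren)
  node 28: 2 child(ren)
  node 27: 0 child(ren)
  node 30: 0 child(ren)
  node 49: 0 child(ren)
Matching nodes: [5, 18, 27, 30, 49]
Count of leaf nodes: 5


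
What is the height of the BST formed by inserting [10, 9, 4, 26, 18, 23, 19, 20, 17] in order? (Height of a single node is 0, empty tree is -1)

Insertion order: [10, 9, 4, 26, 18, 23, 19, 20, 17]
Tree (level-order array): [10, 9, 26, 4, None, 18, None, None, None, 17, 23, None, None, 19, None, None, 20]
Compute height bottom-up (empty subtree = -1):
  height(4) = 1 + max(-1, -1) = 0
  height(9) = 1 + max(0, -1) = 1
  height(17) = 1 + max(-1, -1) = 0
  height(20) = 1 + max(-1, -1) = 0
  height(19) = 1 + max(-1, 0) = 1
  height(23) = 1 + max(1, -1) = 2
  height(18) = 1 + max(0, 2) = 3
  height(26) = 1 + max(3, -1) = 4
  height(10) = 1 + max(1, 4) = 5
Height = 5


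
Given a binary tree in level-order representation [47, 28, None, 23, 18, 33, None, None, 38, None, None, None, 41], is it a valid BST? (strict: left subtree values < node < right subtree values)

Level-order array: [47, 28, None, 23, 18, 33, None, None, 38, None, None, None, 41]
Validate using subtree bounds (lo, hi): at each node, require lo < value < hi,
then recurse left with hi=value and right with lo=value.
Preorder trace (stopping at first violation):
  at node 47 with bounds (-inf, +inf): OK
  at node 28 with bounds (-inf, 47): OK
  at node 23 with bounds (-inf, 28): OK
  at node 33 with bounds (-inf, 23): VIOLATION
Node 33 violates its bound: not (-inf < 33 < 23).
Result: Not a valid BST


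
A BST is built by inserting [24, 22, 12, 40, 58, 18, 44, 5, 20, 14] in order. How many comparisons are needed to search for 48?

Search path for 48: 24 -> 40 -> 58 -> 44
Found: False
Comparisons: 4


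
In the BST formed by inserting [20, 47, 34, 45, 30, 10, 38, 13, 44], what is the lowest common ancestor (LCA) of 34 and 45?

Tree insertion order: [20, 47, 34, 45, 30, 10, 38, 13, 44]
Tree (level-order array): [20, 10, 47, None, 13, 34, None, None, None, 30, 45, None, None, 38, None, None, 44]
In a BST, the LCA of p=34, q=45 is the first node v on the
root-to-leaf path with p <= v <= q (go left if both < v, right if both > v).
Walk from root:
  at 20: both 34 and 45 > 20, go right
  at 47: both 34 and 45 < 47, go left
  at 34: 34 <= 34 <= 45, this is the LCA
LCA = 34


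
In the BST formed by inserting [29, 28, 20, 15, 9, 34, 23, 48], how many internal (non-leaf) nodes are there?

Tree built from: [29, 28, 20, 15, 9, 34, 23, 48]
Tree (level-order array): [29, 28, 34, 20, None, None, 48, 15, 23, None, None, 9]
Rule: An internal node has at least one child.
Per-node child counts:
  node 29: 2 child(ren)
  node 28: 1 child(ren)
  node 20: 2 child(ren)
  node 15: 1 child(ren)
  node 9: 0 child(ren)
  node 23: 0 child(ren)
  node 34: 1 child(ren)
  node 48: 0 child(ren)
Matching nodes: [29, 28, 20, 15, 34]
Count of internal (non-leaf) nodes: 5


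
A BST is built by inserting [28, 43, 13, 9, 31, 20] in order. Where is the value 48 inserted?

Starting tree (level order): [28, 13, 43, 9, 20, 31]
Insertion path: 28 -> 43
Result: insert 48 as right child of 43
Final tree (level order): [28, 13, 43, 9, 20, 31, 48]


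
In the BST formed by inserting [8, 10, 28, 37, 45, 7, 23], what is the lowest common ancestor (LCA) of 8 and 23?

Tree insertion order: [8, 10, 28, 37, 45, 7, 23]
Tree (level-order array): [8, 7, 10, None, None, None, 28, 23, 37, None, None, None, 45]
In a BST, the LCA of p=8, q=23 is the first node v on the
root-to-leaf path with p <= v <= q (go left if both < v, right if both > v).
Walk from root:
  at 8: 8 <= 8 <= 23, this is the LCA
LCA = 8


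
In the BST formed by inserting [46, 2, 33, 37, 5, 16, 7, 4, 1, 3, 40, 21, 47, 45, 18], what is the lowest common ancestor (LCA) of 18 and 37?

Tree insertion order: [46, 2, 33, 37, 5, 16, 7, 4, 1, 3, 40, 21, 47, 45, 18]
Tree (level-order array): [46, 2, 47, 1, 33, None, None, None, None, 5, 37, 4, 16, None, 40, 3, None, 7, 21, None, 45, None, None, None, None, 18]
In a BST, the LCA of p=18, q=37 is the first node v on the
root-to-leaf path with p <= v <= q (go left if both < v, right if both > v).
Walk from root:
  at 46: both 18 and 37 < 46, go left
  at 2: both 18 and 37 > 2, go right
  at 33: 18 <= 33 <= 37, this is the LCA
LCA = 33


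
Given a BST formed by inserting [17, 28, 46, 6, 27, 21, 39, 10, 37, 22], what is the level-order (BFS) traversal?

Tree insertion order: [17, 28, 46, 6, 27, 21, 39, 10, 37, 22]
Tree (level-order array): [17, 6, 28, None, 10, 27, 46, None, None, 21, None, 39, None, None, 22, 37]
BFS from the root, enqueuing left then right child of each popped node:
  queue [17] -> pop 17, enqueue [6, 28], visited so far: [17]
  queue [6, 28] -> pop 6, enqueue [10], visited so far: [17, 6]
  queue [28, 10] -> pop 28, enqueue [27, 46], visited so far: [17, 6, 28]
  queue [10, 27, 46] -> pop 10, enqueue [none], visited so far: [17, 6, 28, 10]
  queue [27, 46] -> pop 27, enqueue [21], visited so far: [17, 6, 28, 10, 27]
  queue [46, 21] -> pop 46, enqueue [39], visited so far: [17, 6, 28, 10, 27, 46]
  queue [21, 39] -> pop 21, enqueue [22], visited so far: [17, 6, 28, 10, 27, 46, 21]
  queue [39, 22] -> pop 39, enqueue [37], visited so far: [17, 6, 28, 10, 27, 46, 21, 39]
  queue [22, 37] -> pop 22, enqueue [none], visited so far: [17, 6, 28, 10, 27, 46, 21, 39, 22]
  queue [37] -> pop 37, enqueue [none], visited so far: [17, 6, 28, 10, 27, 46, 21, 39, 22, 37]
Result: [17, 6, 28, 10, 27, 46, 21, 39, 22, 37]


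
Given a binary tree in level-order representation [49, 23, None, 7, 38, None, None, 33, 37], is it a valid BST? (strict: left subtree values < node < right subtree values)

Level-order array: [49, 23, None, 7, 38, None, None, 33, 37]
Validate using subtree bounds (lo, hi): at each node, require lo < value < hi,
then recurse left with hi=value and right with lo=value.
Preorder trace (stopping at first violation):
  at node 49 with bounds (-inf, +inf): OK
  at node 23 with bounds (-inf, 49): OK
  at node 7 with bounds (-inf, 23): OK
  at node 38 with bounds (23, 49): OK
  at node 33 with bounds (23, 38): OK
  at node 37 with bounds (38, 49): VIOLATION
Node 37 violates its bound: not (38 < 37 < 49).
Result: Not a valid BST


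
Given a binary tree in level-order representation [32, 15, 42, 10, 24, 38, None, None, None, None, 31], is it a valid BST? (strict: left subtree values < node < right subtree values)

Level-order array: [32, 15, 42, 10, 24, 38, None, None, None, None, 31]
Validate using subtree bounds (lo, hi): at each node, require lo < value < hi,
then recurse left with hi=value and right with lo=value.
Preorder trace (stopping at first violation):
  at node 32 with bounds (-inf, +inf): OK
  at node 15 with bounds (-inf, 32): OK
  at node 10 with bounds (-inf, 15): OK
  at node 24 with bounds (15, 32): OK
  at node 31 with bounds (24, 32): OK
  at node 42 with bounds (32, +inf): OK
  at node 38 with bounds (32, 42): OK
No violation found at any node.
Result: Valid BST


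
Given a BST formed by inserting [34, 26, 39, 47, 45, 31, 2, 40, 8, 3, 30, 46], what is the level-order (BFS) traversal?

Tree insertion order: [34, 26, 39, 47, 45, 31, 2, 40, 8, 3, 30, 46]
Tree (level-order array): [34, 26, 39, 2, 31, None, 47, None, 8, 30, None, 45, None, 3, None, None, None, 40, 46]
BFS from the root, enqueuing left then right child of each popped node:
  queue [34] -> pop 34, enqueue [26, 39], visited so far: [34]
  queue [26, 39] -> pop 26, enqueue [2, 31], visited so far: [34, 26]
  queue [39, 2, 31] -> pop 39, enqueue [47], visited so far: [34, 26, 39]
  queue [2, 31, 47] -> pop 2, enqueue [8], visited so far: [34, 26, 39, 2]
  queue [31, 47, 8] -> pop 31, enqueue [30], visited so far: [34, 26, 39, 2, 31]
  queue [47, 8, 30] -> pop 47, enqueue [45], visited so far: [34, 26, 39, 2, 31, 47]
  queue [8, 30, 45] -> pop 8, enqueue [3], visited so far: [34, 26, 39, 2, 31, 47, 8]
  queue [30, 45, 3] -> pop 30, enqueue [none], visited so far: [34, 26, 39, 2, 31, 47, 8, 30]
  queue [45, 3] -> pop 45, enqueue [40, 46], visited so far: [34, 26, 39, 2, 31, 47, 8, 30, 45]
  queue [3, 40, 46] -> pop 3, enqueue [none], visited so far: [34, 26, 39, 2, 31, 47, 8, 30, 45, 3]
  queue [40, 46] -> pop 40, enqueue [none], visited so far: [34, 26, 39, 2, 31, 47, 8, 30, 45, 3, 40]
  queue [46] -> pop 46, enqueue [none], visited so far: [34, 26, 39, 2, 31, 47, 8, 30, 45, 3, 40, 46]
Result: [34, 26, 39, 2, 31, 47, 8, 30, 45, 3, 40, 46]


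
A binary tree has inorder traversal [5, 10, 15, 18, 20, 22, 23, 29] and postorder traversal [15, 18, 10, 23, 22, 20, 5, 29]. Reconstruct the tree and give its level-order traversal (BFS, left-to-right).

Inorder:   [5, 10, 15, 18, 20, 22, 23, 29]
Postorder: [15, 18, 10, 23, 22, 20, 5, 29]
Algorithm: postorder visits root last, so walk postorder right-to-left;
each value is the root of the current inorder slice — split it at that
value, recurse on the right subtree first, then the left.
Recursive splits:
  root=29; inorder splits into left=[5, 10, 15, 18, 20, 22, 23], right=[]
  root=5; inorder splits into left=[], right=[10, 15, 18, 20, 22, 23]
  root=20; inorder splits into left=[10, 15, 18], right=[22, 23]
  root=22; inorder splits into left=[], right=[23]
  root=23; inorder splits into left=[], right=[]
  root=10; inorder splits into left=[], right=[15, 18]
  root=18; inorder splits into left=[15], right=[]
  root=15; inorder splits into left=[], right=[]
Reconstructed level-order: [29, 5, 20, 10, 22, 18, 23, 15]


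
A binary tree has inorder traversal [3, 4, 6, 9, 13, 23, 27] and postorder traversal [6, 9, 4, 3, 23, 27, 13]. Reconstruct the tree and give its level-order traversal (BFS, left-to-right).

Inorder:   [3, 4, 6, 9, 13, 23, 27]
Postorder: [6, 9, 4, 3, 23, 27, 13]
Algorithm: postorder visits root last, so walk postorder right-to-left;
each value is the root of the current inorder slice — split it at that
value, recurse on the right subtree first, then the left.
Recursive splits:
  root=13; inorder splits into left=[3, 4, 6, 9], right=[23, 27]
  root=27; inorder splits into left=[23], right=[]
  root=23; inorder splits into left=[], right=[]
  root=3; inorder splits into left=[], right=[4, 6, 9]
  root=4; inorder splits into left=[], right=[6, 9]
  root=9; inorder splits into left=[6], right=[]
  root=6; inorder splits into left=[], right=[]
Reconstructed level-order: [13, 3, 27, 4, 23, 9, 6]


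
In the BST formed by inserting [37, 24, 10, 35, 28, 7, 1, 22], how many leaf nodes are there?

Tree built from: [37, 24, 10, 35, 28, 7, 1, 22]
Tree (level-order array): [37, 24, None, 10, 35, 7, 22, 28, None, 1]
Rule: A leaf has 0 children.
Per-node child counts:
  node 37: 1 child(ren)
  node 24: 2 child(ren)
  node 10: 2 child(ren)
  node 7: 1 child(ren)
  node 1: 0 child(ren)
  node 22: 0 child(ren)
  node 35: 1 child(ren)
  node 28: 0 child(ren)
Matching nodes: [1, 22, 28]
Count of leaf nodes: 3


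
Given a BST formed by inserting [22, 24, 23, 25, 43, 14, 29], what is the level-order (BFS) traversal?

Tree insertion order: [22, 24, 23, 25, 43, 14, 29]
Tree (level-order array): [22, 14, 24, None, None, 23, 25, None, None, None, 43, 29]
BFS from the root, enqueuing left then right child of each popped node:
  queue [22] -> pop 22, enqueue [14, 24], visited so far: [22]
  queue [14, 24] -> pop 14, enqueue [none], visited so far: [22, 14]
  queue [24] -> pop 24, enqueue [23, 25], visited so far: [22, 14, 24]
  queue [23, 25] -> pop 23, enqueue [none], visited so far: [22, 14, 24, 23]
  queue [25] -> pop 25, enqueue [43], visited so far: [22, 14, 24, 23, 25]
  queue [43] -> pop 43, enqueue [29], visited so far: [22, 14, 24, 23, 25, 43]
  queue [29] -> pop 29, enqueue [none], visited so far: [22, 14, 24, 23, 25, 43, 29]
Result: [22, 14, 24, 23, 25, 43, 29]


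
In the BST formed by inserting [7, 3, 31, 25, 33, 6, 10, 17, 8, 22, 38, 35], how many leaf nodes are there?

Tree built from: [7, 3, 31, 25, 33, 6, 10, 17, 8, 22, 38, 35]
Tree (level-order array): [7, 3, 31, None, 6, 25, 33, None, None, 10, None, None, 38, 8, 17, 35, None, None, None, None, 22]
Rule: A leaf has 0 children.
Per-node child counts:
  node 7: 2 child(ren)
  node 3: 1 child(ren)
  node 6: 0 child(ren)
  node 31: 2 child(ren)
  node 25: 1 child(ren)
  node 10: 2 child(ren)
  node 8: 0 child(ren)
  node 17: 1 child(ren)
  node 22: 0 child(ren)
  node 33: 1 child(ren)
  node 38: 1 child(ren)
  node 35: 0 child(ren)
Matching nodes: [6, 8, 22, 35]
Count of leaf nodes: 4


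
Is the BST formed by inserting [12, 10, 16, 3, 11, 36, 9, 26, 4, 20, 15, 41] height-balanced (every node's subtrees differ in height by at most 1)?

Tree (level-order array): [12, 10, 16, 3, 11, 15, 36, None, 9, None, None, None, None, 26, 41, 4, None, 20]
Definition: a tree is height-balanced if, at every node, |h(left) - h(right)| <= 1 (empty subtree has height -1).
Bottom-up per-node check:
  node 4: h_left=-1, h_right=-1, diff=0 [OK], height=0
  node 9: h_left=0, h_right=-1, diff=1 [OK], height=1
  node 3: h_left=-1, h_right=1, diff=2 [FAIL (|-1-1|=2 > 1)], height=2
  node 11: h_left=-1, h_right=-1, diff=0 [OK], height=0
  node 10: h_left=2, h_right=0, diff=2 [FAIL (|2-0|=2 > 1)], height=3
  node 15: h_left=-1, h_right=-1, diff=0 [OK], height=0
  node 20: h_left=-1, h_right=-1, diff=0 [OK], height=0
  node 26: h_left=0, h_right=-1, diff=1 [OK], height=1
  node 41: h_left=-1, h_right=-1, diff=0 [OK], height=0
  node 36: h_left=1, h_right=0, diff=1 [OK], height=2
  node 16: h_left=0, h_right=2, diff=2 [FAIL (|0-2|=2 > 1)], height=3
  node 12: h_left=3, h_right=3, diff=0 [OK], height=4
Node 3 violates the condition: |-1 - 1| = 2 > 1.
Result: Not balanced


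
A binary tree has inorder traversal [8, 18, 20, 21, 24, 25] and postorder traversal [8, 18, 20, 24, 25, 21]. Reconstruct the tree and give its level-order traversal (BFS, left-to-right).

Inorder:   [8, 18, 20, 21, 24, 25]
Postorder: [8, 18, 20, 24, 25, 21]
Algorithm: postorder visits root last, so walk postorder right-to-left;
each value is the root of the current inorder slice — split it at that
value, recurse on the right subtree first, then the left.
Recursive splits:
  root=21; inorder splits into left=[8, 18, 20], right=[24, 25]
  root=25; inorder splits into left=[24], right=[]
  root=24; inorder splits into left=[], right=[]
  root=20; inorder splits into left=[8, 18], right=[]
  root=18; inorder splits into left=[8], right=[]
  root=8; inorder splits into left=[], right=[]
Reconstructed level-order: [21, 20, 25, 18, 24, 8]


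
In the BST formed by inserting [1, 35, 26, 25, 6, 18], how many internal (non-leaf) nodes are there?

Tree built from: [1, 35, 26, 25, 6, 18]
Tree (level-order array): [1, None, 35, 26, None, 25, None, 6, None, None, 18]
Rule: An internal node has at least one child.
Per-node child counts:
  node 1: 1 child(ren)
  node 35: 1 child(ren)
  node 26: 1 child(ren)
  node 25: 1 child(ren)
  node 6: 1 child(ren)
  node 18: 0 child(ren)
Matching nodes: [1, 35, 26, 25, 6]
Count of internal (non-leaf) nodes: 5


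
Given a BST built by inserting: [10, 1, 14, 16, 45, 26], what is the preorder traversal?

Tree insertion order: [10, 1, 14, 16, 45, 26]
Tree (level-order array): [10, 1, 14, None, None, None, 16, None, 45, 26]
Preorder traversal: [10, 1, 14, 16, 45, 26]


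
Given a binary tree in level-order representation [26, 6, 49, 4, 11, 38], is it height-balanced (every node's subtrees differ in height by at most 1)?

Tree (level-order array): [26, 6, 49, 4, 11, 38]
Definition: a tree is height-balanced if, at every node, |h(left) - h(right)| <= 1 (empty subtree has height -1).
Bottom-up per-node check:
  node 4: h_left=-1, h_right=-1, diff=0 [OK], height=0
  node 11: h_left=-1, h_right=-1, diff=0 [OK], height=0
  node 6: h_left=0, h_right=0, diff=0 [OK], height=1
  node 38: h_left=-1, h_right=-1, diff=0 [OK], height=0
  node 49: h_left=0, h_right=-1, diff=1 [OK], height=1
  node 26: h_left=1, h_right=1, diff=0 [OK], height=2
All nodes satisfy the balance condition.
Result: Balanced


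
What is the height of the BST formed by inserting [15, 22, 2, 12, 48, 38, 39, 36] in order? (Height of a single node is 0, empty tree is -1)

Insertion order: [15, 22, 2, 12, 48, 38, 39, 36]
Tree (level-order array): [15, 2, 22, None, 12, None, 48, None, None, 38, None, 36, 39]
Compute height bottom-up (empty subtree = -1):
  height(12) = 1 + max(-1, -1) = 0
  height(2) = 1 + max(-1, 0) = 1
  height(36) = 1 + max(-1, -1) = 0
  height(39) = 1 + max(-1, -1) = 0
  height(38) = 1 + max(0, 0) = 1
  height(48) = 1 + max(1, -1) = 2
  height(22) = 1 + max(-1, 2) = 3
  height(15) = 1 + max(1, 3) = 4
Height = 4


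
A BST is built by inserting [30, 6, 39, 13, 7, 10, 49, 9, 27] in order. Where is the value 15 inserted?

Starting tree (level order): [30, 6, 39, None, 13, None, 49, 7, 27, None, None, None, 10, None, None, 9]
Insertion path: 30 -> 6 -> 13 -> 27
Result: insert 15 as left child of 27
Final tree (level order): [30, 6, 39, None, 13, None, 49, 7, 27, None, None, None, 10, 15, None, 9]


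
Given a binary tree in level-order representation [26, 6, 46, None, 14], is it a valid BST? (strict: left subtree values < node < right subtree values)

Level-order array: [26, 6, 46, None, 14]
Validate using subtree bounds (lo, hi): at each node, require lo < value < hi,
then recurse left with hi=value and right with lo=value.
Preorder trace (stopping at first violation):
  at node 26 with bounds (-inf, +inf): OK
  at node 6 with bounds (-inf, 26): OK
  at node 14 with bounds (6, 26): OK
  at node 46 with bounds (26, +inf): OK
No violation found at any node.
Result: Valid BST


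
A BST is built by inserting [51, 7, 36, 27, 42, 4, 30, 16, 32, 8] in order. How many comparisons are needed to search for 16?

Search path for 16: 51 -> 7 -> 36 -> 27 -> 16
Found: True
Comparisons: 5


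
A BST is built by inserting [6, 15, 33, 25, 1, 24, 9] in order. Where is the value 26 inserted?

Starting tree (level order): [6, 1, 15, None, None, 9, 33, None, None, 25, None, 24]
Insertion path: 6 -> 15 -> 33 -> 25
Result: insert 26 as right child of 25
Final tree (level order): [6, 1, 15, None, None, 9, 33, None, None, 25, None, 24, 26]
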